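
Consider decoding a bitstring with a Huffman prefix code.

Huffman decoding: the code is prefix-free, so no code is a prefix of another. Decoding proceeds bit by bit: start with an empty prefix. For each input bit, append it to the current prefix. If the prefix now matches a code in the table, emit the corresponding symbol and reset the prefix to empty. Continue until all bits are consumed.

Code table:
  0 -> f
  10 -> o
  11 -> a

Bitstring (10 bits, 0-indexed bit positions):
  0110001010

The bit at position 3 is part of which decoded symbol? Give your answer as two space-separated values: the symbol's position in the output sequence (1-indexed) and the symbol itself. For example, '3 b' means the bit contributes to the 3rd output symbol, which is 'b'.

Bit 0: prefix='0' -> emit 'f', reset
Bit 1: prefix='1' (no match yet)
Bit 2: prefix='11' -> emit 'a', reset
Bit 3: prefix='0' -> emit 'f', reset
Bit 4: prefix='0' -> emit 'f', reset
Bit 5: prefix='0' -> emit 'f', reset
Bit 6: prefix='1' (no match yet)
Bit 7: prefix='10' -> emit 'o', reset

Answer: 3 f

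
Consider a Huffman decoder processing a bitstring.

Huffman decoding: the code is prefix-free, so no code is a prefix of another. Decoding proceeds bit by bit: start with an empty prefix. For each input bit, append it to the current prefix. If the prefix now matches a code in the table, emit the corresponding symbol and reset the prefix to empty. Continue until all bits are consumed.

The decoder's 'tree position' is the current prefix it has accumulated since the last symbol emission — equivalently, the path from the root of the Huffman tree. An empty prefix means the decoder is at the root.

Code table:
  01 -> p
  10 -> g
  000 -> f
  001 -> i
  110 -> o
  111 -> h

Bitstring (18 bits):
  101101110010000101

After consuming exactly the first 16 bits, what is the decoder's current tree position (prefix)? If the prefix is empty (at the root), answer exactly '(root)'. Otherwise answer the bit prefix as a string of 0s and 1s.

Answer: (root)

Derivation:
Bit 0: prefix='1' (no match yet)
Bit 1: prefix='10' -> emit 'g', reset
Bit 2: prefix='1' (no match yet)
Bit 3: prefix='11' (no match yet)
Bit 4: prefix='110' -> emit 'o', reset
Bit 5: prefix='1' (no match yet)
Bit 6: prefix='11' (no match yet)
Bit 7: prefix='111' -> emit 'h', reset
Bit 8: prefix='0' (no match yet)
Bit 9: prefix='00' (no match yet)
Bit 10: prefix='001' -> emit 'i', reset
Bit 11: prefix='0' (no match yet)
Bit 12: prefix='00' (no match yet)
Bit 13: prefix='000' -> emit 'f', reset
Bit 14: prefix='0' (no match yet)
Bit 15: prefix='01' -> emit 'p', reset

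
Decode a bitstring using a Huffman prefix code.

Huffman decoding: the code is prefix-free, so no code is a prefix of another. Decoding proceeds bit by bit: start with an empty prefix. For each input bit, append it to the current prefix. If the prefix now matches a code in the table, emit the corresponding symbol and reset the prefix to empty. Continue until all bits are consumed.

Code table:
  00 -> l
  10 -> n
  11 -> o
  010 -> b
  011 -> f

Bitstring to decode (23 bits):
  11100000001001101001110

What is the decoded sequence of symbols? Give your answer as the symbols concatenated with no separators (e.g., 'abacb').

Bit 0: prefix='1' (no match yet)
Bit 1: prefix='11' -> emit 'o', reset
Bit 2: prefix='1' (no match yet)
Bit 3: prefix='10' -> emit 'n', reset
Bit 4: prefix='0' (no match yet)
Bit 5: prefix='00' -> emit 'l', reset
Bit 6: prefix='0' (no match yet)
Bit 7: prefix='00' -> emit 'l', reset
Bit 8: prefix='0' (no match yet)
Bit 9: prefix='00' -> emit 'l', reset
Bit 10: prefix='1' (no match yet)
Bit 11: prefix='10' -> emit 'n', reset
Bit 12: prefix='0' (no match yet)
Bit 13: prefix='01' (no match yet)
Bit 14: prefix='011' -> emit 'f', reset
Bit 15: prefix='0' (no match yet)
Bit 16: prefix='01' (no match yet)
Bit 17: prefix='010' -> emit 'b', reset
Bit 18: prefix='0' (no match yet)
Bit 19: prefix='01' (no match yet)
Bit 20: prefix='011' -> emit 'f', reset
Bit 21: prefix='1' (no match yet)
Bit 22: prefix='10' -> emit 'n', reset

Answer: onlllnfbfn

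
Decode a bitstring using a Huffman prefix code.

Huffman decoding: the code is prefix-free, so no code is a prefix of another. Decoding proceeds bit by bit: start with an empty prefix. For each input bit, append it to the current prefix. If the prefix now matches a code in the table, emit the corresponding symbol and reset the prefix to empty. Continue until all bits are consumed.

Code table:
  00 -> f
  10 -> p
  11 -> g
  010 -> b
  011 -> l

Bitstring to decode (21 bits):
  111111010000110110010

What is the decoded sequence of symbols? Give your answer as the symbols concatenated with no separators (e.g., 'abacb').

Answer: gggbfllfp

Derivation:
Bit 0: prefix='1' (no match yet)
Bit 1: prefix='11' -> emit 'g', reset
Bit 2: prefix='1' (no match yet)
Bit 3: prefix='11' -> emit 'g', reset
Bit 4: prefix='1' (no match yet)
Bit 5: prefix='11' -> emit 'g', reset
Bit 6: prefix='0' (no match yet)
Bit 7: prefix='01' (no match yet)
Bit 8: prefix='010' -> emit 'b', reset
Bit 9: prefix='0' (no match yet)
Bit 10: prefix='00' -> emit 'f', reset
Bit 11: prefix='0' (no match yet)
Bit 12: prefix='01' (no match yet)
Bit 13: prefix='011' -> emit 'l', reset
Bit 14: prefix='0' (no match yet)
Bit 15: prefix='01' (no match yet)
Bit 16: prefix='011' -> emit 'l', reset
Bit 17: prefix='0' (no match yet)
Bit 18: prefix='00' -> emit 'f', reset
Bit 19: prefix='1' (no match yet)
Bit 20: prefix='10' -> emit 'p', reset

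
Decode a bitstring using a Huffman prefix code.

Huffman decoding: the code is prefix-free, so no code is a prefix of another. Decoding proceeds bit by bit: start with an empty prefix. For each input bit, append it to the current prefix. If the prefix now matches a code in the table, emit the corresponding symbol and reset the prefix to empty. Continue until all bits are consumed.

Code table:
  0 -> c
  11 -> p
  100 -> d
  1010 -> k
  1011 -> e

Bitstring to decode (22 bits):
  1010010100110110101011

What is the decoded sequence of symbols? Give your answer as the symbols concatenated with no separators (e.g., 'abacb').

Answer: kckcpcpckp

Derivation:
Bit 0: prefix='1' (no match yet)
Bit 1: prefix='10' (no match yet)
Bit 2: prefix='101' (no match yet)
Bit 3: prefix='1010' -> emit 'k', reset
Bit 4: prefix='0' -> emit 'c', reset
Bit 5: prefix='1' (no match yet)
Bit 6: prefix='10' (no match yet)
Bit 7: prefix='101' (no match yet)
Bit 8: prefix='1010' -> emit 'k', reset
Bit 9: prefix='0' -> emit 'c', reset
Bit 10: prefix='1' (no match yet)
Bit 11: prefix='11' -> emit 'p', reset
Bit 12: prefix='0' -> emit 'c', reset
Bit 13: prefix='1' (no match yet)
Bit 14: prefix='11' -> emit 'p', reset
Bit 15: prefix='0' -> emit 'c', reset
Bit 16: prefix='1' (no match yet)
Bit 17: prefix='10' (no match yet)
Bit 18: prefix='101' (no match yet)
Bit 19: prefix='1010' -> emit 'k', reset
Bit 20: prefix='1' (no match yet)
Bit 21: prefix='11' -> emit 'p', reset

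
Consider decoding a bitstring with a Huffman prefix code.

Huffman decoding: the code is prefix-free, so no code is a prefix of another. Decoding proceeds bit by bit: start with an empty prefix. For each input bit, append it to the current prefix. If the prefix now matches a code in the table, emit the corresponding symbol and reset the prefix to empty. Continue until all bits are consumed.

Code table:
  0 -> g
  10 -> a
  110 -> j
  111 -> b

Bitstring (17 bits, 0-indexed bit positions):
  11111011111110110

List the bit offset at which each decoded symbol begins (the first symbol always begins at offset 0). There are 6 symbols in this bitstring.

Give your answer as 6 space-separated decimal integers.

Answer: 0 3 6 9 12 14

Derivation:
Bit 0: prefix='1' (no match yet)
Bit 1: prefix='11' (no match yet)
Bit 2: prefix='111' -> emit 'b', reset
Bit 3: prefix='1' (no match yet)
Bit 4: prefix='11' (no match yet)
Bit 5: prefix='110' -> emit 'j', reset
Bit 6: prefix='1' (no match yet)
Bit 7: prefix='11' (no match yet)
Bit 8: prefix='111' -> emit 'b', reset
Bit 9: prefix='1' (no match yet)
Bit 10: prefix='11' (no match yet)
Bit 11: prefix='111' -> emit 'b', reset
Bit 12: prefix='1' (no match yet)
Bit 13: prefix='10' -> emit 'a', reset
Bit 14: prefix='1' (no match yet)
Bit 15: prefix='11' (no match yet)
Bit 16: prefix='110' -> emit 'j', reset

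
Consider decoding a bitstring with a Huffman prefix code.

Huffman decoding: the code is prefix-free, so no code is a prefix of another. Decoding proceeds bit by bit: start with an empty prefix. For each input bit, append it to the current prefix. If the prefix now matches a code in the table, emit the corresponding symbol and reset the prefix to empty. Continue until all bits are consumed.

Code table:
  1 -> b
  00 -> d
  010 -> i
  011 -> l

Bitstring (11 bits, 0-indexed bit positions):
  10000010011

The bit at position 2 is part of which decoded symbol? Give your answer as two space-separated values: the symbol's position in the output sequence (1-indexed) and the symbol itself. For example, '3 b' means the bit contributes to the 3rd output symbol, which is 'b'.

Answer: 2 d

Derivation:
Bit 0: prefix='1' -> emit 'b', reset
Bit 1: prefix='0' (no match yet)
Bit 2: prefix='00' -> emit 'd', reset
Bit 3: prefix='0' (no match yet)
Bit 4: prefix='00' -> emit 'd', reset
Bit 5: prefix='0' (no match yet)
Bit 6: prefix='01' (no match yet)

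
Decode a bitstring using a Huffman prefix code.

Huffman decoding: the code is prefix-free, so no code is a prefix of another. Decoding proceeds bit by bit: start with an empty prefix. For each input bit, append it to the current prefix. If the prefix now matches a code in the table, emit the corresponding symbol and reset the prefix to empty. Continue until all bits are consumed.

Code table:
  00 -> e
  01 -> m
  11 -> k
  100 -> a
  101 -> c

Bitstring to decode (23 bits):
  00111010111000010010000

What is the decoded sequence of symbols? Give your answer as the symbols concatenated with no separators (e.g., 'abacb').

Answer: ekcmkeeaae

Derivation:
Bit 0: prefix='0' (no match yet)
Bit 1: prefix='00' -> emit 'e', reset
Bit 2: prefix='1' (no match yet)
Bit 3: prefix='11' -> emit 'k', reset
Bit 4: prefix='1' (no match yet)
Bit 5: prefix='10' (no match yet)
Bit 6: prefix='101' -> emit 'c', reset
Bit 7: prefix='0' (no match yet)
Bit 8: prefix='01' -> emit 'm', reset
Bit 9: prefix='1' (no match yet)
Bit 10: prefix='11' -> emit 'k', reset
Bit 11: prefix='0' (no match yet)
Bit 12: prefix='00' -> emit 'e', reset
Bit 13: prefix='0' (no match yet)
Bit 14: prefix='00' -> emit 'e', reset
Bit 15: prefix='1' (no match yet)
Bit 16: prefix='10' (no match yet)
Bit 17: prefix='100' -> emit 'a', reset
Bit 18: prefix='1' (no match yet)
Bit 19: prefix='10' (no match yet)
Bit 20: prefix='100' -> emit 'a', reset
Bit 21: prefix='0' (no match yet)
Bit 22: prefix='00' -> emit 'e', reset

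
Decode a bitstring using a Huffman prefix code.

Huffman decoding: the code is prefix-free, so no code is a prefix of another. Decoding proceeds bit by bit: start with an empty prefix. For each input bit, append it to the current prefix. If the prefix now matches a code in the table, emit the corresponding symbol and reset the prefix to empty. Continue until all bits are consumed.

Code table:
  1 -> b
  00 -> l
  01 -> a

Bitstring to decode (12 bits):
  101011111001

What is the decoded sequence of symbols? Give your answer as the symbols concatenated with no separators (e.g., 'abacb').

Bit 0: prefix='1' -> emit 'b', reset
Bit 1: prefix='0' (no match yet)
Bit 2: prefix='01' -> emit 'a', reset
Bit 3: prefix='0' (no match yet)
Bit 4: prefix='01' -> emit 'a', reset
Bit 5: prefix='1' -> emit 'b', reset
Bit 6: prefix='1' -> emit 'b', reset
Bit 7: prefix='1' -> emit 'b', reset
Bit 8: prefix='1' -> emit 'b', reset
Bit 9: prefix='0' (no match yet)
Bit 10: prefix='00' -> emit 'l', reset
Bit 11: prefix='1' -> emit 'b', reset

Answer: baabbbblb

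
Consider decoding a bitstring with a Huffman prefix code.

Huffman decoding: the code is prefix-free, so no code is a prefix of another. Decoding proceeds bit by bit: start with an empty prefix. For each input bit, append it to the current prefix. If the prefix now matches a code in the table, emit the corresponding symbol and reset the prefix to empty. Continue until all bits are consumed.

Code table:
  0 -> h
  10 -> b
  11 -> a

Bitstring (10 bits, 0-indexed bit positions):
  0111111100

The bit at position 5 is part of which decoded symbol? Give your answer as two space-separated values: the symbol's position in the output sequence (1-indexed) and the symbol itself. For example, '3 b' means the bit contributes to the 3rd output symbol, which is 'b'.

Answer: 4 a

Derivation:
Bit 0: prefix='0' -> emit 'h', reset
Bit 1: prefix='1' (no match yet)
Bit 2: prefix='11' -> emit 'a', reset
Bit 3: prefix='1' (no match yet)
Bit 4: prefix='11' -> emit 'a', reset
Bit 5: prefix='1' (no match yet)
Bit 6: prefix='11' -> emit 'a', reset
Bit 7: prefix='1' (no match yet)
Bit 8: prefix='10' -> emit 'b', reset
Bit 9: prefix='0' -> emit 'h', reset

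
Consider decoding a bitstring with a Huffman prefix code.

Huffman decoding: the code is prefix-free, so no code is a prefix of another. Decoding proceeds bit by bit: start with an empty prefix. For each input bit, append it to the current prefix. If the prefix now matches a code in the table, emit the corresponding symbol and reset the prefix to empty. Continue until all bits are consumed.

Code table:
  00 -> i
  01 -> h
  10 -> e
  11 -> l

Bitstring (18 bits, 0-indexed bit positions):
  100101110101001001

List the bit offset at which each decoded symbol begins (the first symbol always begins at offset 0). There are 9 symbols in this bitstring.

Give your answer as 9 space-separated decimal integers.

Answer: 0 2 4 6 8 10 12 14 16

Derivation:
Bit 0: prefix='1' (no match yet)
Bit 1: prefix='10' -> emit 'e', reset
Bit 2: prefix='0' (no match yet)
Bit 3: prefix='01' -> emit 'h', reset
Bit 4: prefix='0' (no match yet)
Bit 5: prefix='01' -> emit 'h', reset
Bit 6: prefix='1' (no match yet)
Bit 7: prefix='11' -> emit 'l', reset
Bit 8: prefix='0' (no match yet)
Bit 9: prefix='01' -> emit 'h', reset
Bit 10: prefix='0' (no match yet)
Bit 11: prefix='01' -> emit 'h', reset
Bit 12: prefix='0' (no match yet)
Bit 13: prefix='00' -> emit 'i', reset
Bit 14: prefix='1' (no match yet)
Bit 15: prefix='10' -> emit 'e', reset
Bit 16: prefix='0' (no match yet)
Bit 17: prefix='01' -> emit 'h', reset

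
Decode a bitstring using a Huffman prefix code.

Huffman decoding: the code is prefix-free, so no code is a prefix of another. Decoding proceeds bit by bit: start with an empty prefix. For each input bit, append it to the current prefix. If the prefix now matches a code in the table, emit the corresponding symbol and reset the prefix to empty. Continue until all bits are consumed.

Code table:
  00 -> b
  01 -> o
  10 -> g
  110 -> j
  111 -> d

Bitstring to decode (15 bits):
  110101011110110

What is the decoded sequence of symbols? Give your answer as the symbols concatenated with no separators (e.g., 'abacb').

Answer: jggdgj

Derivation:
Bit 0: prefix='1' (no match yet)
Bit 1: prefix='11' (no match yet)
Bit 2: prefix='110' -> emit 'j', reset
Bit 3: prefix='1' (no match yet)
Bit 4: prefix='10' -> emit 'g', reset
Bit 5: prefix='1' (no match yet)
Bit 6: prefix='10' -> emit 'g', reset
Bit 7: prefix='1' (no match yet)
Bit 8: prefix='11' (no match yet)
Bit 9: prefix='111' -> emit 'd', reset
Bit 10: prefix='1' (no match yet)
Bit 11: prefix='10' -> emit 'g', reset
Bit 12: prefix='1' (no match yet)
Bit 13: prefix='11' (no match yet)
Bit 14: prefix='110' -> emit 'j', reset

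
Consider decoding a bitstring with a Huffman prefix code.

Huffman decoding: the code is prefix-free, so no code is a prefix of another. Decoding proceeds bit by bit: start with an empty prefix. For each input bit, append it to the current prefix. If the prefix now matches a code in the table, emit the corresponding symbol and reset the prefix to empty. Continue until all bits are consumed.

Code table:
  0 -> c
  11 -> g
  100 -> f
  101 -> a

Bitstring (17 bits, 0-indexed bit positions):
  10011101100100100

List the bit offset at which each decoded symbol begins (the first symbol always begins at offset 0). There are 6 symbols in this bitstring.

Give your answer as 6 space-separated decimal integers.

Answer: 0 3 5 8 11 14

Derivation:
Bit 0: prefix='1' (no match yet)
Bit 1: prefix='10' (no match yet)
Bit 2: prefix='100' -> emit 'f', reset
Bit 3: prefix='1' (no match yet)
Bit 4: prefix='11' -> emit 'g', reset
Bit 5: prefix='1' (no match yet)
Bit 6: prefix='10' (no match yet)
Bit 7: prefix='101' -> emit 'a', reset
Bit 8: prefix='1' (no match yet)
Bit 9: prefix='10' (no match yet)
Bit 10: prefix='100' -> emit 'f', reset
Bit 11: prefix='1' (no match yet)
Bit 12: prefix='10' (no match yet)
Bit 13: prefix='100' -> emit 'f', reset
Bit 14: prefix='1' (no match yet)
Bit 15: prefix='10' (no match yet)
Bit 16: prefix='100' -> emit 'f', reset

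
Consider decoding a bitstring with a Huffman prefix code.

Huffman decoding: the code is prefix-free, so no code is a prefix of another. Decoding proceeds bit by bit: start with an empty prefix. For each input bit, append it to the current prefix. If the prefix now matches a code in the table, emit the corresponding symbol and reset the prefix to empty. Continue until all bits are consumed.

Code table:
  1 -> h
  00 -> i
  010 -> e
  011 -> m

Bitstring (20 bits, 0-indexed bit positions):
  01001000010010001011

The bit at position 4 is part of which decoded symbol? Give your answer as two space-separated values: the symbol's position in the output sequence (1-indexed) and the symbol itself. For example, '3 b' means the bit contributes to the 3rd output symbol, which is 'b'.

Answer: 2 e

Derivation:
Bit 0: prefix='0' (no match yet)
Bit 1: prefix='01' (no match yet)
Bit 2: prefix='010' -> emit 'e', reset
Bit 3: prefix='0' (no match yet)
Bit 4: prefix='01' (no match yet)
Bit 5: prefix='010' -> emit 'e', reset
Bit 6: prefix='0' (no match yet)
Bit 7: prefix='00' -> emit 'i', reset
Bit 8: prefix='0' (no match yet)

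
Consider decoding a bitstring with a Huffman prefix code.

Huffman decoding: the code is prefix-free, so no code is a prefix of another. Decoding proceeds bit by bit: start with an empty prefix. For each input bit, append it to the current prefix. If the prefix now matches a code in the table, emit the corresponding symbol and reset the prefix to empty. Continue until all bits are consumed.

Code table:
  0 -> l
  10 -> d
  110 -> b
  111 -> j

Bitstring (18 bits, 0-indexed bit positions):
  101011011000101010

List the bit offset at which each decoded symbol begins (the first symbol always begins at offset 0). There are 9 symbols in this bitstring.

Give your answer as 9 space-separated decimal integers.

Bit 0: prefix='1' (no match yet)
Bit 1: prefix='10' -> emit 'd', reset
Bit 2: prefix='1' (no match yet)
Bit 3: prefix='10' -> emit 'd', reset
Bit 4: prefix='1' (no match yet)
Bit 5: prefix='11' (no match yet)
Bit 6: prefix='110' -> emit 'b', reset
Bit 7: prefix='1' (no match yet)
Bit 8: prefix='11' (no match yet)
Bit 9: prefix='110' -> emit 'b', reset
Bit 10: prefix='0' -> emit 'l', reset
Bit 11: prefix='0' -> emit 'l', reset
Bit 12: prefix='1' (no match yet)
Bit 13: prefix='10' -> emit 'd', reset
Bit 14: prefix='1' (no match yet)
Bit 15: prefix='10' -> emit 'd', reset
Bit 16: prefix='1' (no match yet)
Bit 17: prefix='10' -> emit 'd', reset

Answer: 0 2 4 7 10 11 12 14 16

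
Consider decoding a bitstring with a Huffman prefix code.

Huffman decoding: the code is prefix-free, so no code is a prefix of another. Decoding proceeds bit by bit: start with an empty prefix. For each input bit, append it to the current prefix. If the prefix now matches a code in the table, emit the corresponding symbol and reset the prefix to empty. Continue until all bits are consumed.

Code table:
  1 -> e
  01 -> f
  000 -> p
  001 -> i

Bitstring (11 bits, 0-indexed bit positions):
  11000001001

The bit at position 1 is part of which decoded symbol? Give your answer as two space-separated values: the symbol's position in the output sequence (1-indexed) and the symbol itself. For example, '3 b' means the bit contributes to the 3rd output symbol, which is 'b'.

Bit 0: prefix='1' -> emit 'e', reset
Bit 1: prefix='1' -> emit 'e', reset
Bit 2: prefix='0' (no match yet)
Bit 3: prefix='00' (no match yet)
Bit 4: prefix='000' -> emit 'p', reset
Bit 5: prefix='0' (no match yet)

Answer: 2 e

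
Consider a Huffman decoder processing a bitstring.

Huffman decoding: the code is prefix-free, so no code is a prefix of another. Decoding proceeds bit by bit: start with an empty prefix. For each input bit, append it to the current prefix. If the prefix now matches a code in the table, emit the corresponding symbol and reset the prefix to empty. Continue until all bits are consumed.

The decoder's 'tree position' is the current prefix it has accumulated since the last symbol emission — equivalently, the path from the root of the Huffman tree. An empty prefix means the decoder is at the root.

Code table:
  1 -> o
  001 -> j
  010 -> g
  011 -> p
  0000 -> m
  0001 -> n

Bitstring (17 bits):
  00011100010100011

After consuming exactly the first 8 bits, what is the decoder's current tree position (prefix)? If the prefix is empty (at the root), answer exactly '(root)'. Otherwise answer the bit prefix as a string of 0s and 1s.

Bit 0: prefix='0' (no match yet)
Bit 1: prefix='00' (no match yet)
Bit 2: prefix='000' (no match yet)
Bit 3: prefix='0001' -> emit 'n', reset
Bit 4: prefix='1' -> emit 'o', reset
Bit 5: prefix='1' -> emit 'o', reset
Bit 6: prefix='0' (no match yet)
Bit 7: prefix='00' (no match yet)

Answer: 00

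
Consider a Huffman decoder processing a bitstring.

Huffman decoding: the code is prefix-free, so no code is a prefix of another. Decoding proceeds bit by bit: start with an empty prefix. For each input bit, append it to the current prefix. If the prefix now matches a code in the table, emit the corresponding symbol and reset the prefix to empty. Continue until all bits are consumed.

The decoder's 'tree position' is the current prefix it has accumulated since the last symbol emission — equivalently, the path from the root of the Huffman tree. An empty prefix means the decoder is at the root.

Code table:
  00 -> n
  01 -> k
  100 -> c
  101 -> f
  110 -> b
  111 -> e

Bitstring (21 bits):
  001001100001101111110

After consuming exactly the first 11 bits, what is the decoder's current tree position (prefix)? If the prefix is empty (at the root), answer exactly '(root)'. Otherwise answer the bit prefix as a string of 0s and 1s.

Bit 0: prefix='0' (no match yet)
Bit 1: prefix='00' -> emit 'n', reset
Bit 2: prefix='1' (no match yet)
Bit 3: prefix='10' (no match yet)
Bit 4: prefix='100' -> emit 'c', reset
Bit 5: prefix='1' (no match yet)
Bit 6: prefix='11' (no match yet)
Bit 7: prefix='110' -> emit 'b', reset
Bit 8: prefix='0' (no match yet)
Bit 9: prefix='00' -> emit 'n', reset
Bit 10: prefix='0' (no match yet)

Answer: 0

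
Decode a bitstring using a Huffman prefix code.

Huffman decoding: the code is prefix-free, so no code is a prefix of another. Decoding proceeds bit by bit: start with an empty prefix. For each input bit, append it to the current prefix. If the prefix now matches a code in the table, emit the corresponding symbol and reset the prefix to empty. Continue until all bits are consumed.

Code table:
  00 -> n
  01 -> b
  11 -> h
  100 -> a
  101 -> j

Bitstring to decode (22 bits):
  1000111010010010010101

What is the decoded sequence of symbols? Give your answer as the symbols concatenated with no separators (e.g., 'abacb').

Answer: abhbnaajb

Derivation:
Bit 0: prefix='1' (no match yet)
Bit 1: prefix='10' (no match yet)
Bit 2: prefix='100' -> emit 'a', reset
Bit 3: prefix='0' (no match yet)
Bit 4: prefix='01' -> emit 'b', reset
Bit 5: prefix='1' (no match yet)
Bit 6: prefix='11' -> emit 'h', reset
Bit 7: prefix='0' (no match yet)
Bit 8: prefix='01' -> emit 'b', reset
Bit 9: prefix='0' (no match yet)
Bit 10: prefix='00' -> emit 'n', reset
Bit 11: prefix='1' (no match yet)
Bit 12: prefix='10' (no match yet)
Bit 13: prefix='100' -> emit 'a', reset
Bit 14: prefix='1' (no match yet)
Bit 15: prefix='10' (no match yet)
Bit 16: prefix='100' -> emit 'a', reset
Bit 17: prefix='1' (no match yet)
Bit 18: prefix='10' (no match yet)
Bit 19: prefix='101' -> emit 'j', reset
Bit 20: prefix='0' (no match yet)
Bit 21: prefix='01' -> emit 'b', reset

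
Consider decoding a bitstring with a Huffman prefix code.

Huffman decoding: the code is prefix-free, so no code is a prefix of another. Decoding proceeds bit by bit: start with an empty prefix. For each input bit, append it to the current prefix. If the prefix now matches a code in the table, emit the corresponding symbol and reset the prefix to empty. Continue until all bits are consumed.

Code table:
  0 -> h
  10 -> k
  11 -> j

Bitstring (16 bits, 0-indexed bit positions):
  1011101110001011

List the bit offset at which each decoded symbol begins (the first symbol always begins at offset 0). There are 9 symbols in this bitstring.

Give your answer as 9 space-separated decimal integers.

Answer: 0 2 4 6 8 10 11 12 14

Derivation:
Bit 0: prefix='1' (no match yet)
Bit 1: prefix='10' -> emit 'k', reset
Bit 2: prefix='1' (no match yet)
Bit 3: prefix='11' -> emit 'j', reset
Bit 4: prefix='1' (no match yet)
Bit 5: prefix='10' -> emit 'k', reset
Bit 6: prefix='1' (no match yet)
Bit 7: prefix='11' -> emit 'j', reset
Bit 8: prefix='1' (no match yet)
Bit 9: prefix='10' -> emit 'k', reset
Bit 10: prefix='0' -> emit 'h', reset
Bit 11: prefix='0' -> emit 'h', reset
Bit 12: prefix='1' (no match yet)
Bit 13: prefix='10' -> emit 'k', reset
Bit 14: prefix='1' (no match yet)
Bit 15: prefix='11' -> emit 'j', reset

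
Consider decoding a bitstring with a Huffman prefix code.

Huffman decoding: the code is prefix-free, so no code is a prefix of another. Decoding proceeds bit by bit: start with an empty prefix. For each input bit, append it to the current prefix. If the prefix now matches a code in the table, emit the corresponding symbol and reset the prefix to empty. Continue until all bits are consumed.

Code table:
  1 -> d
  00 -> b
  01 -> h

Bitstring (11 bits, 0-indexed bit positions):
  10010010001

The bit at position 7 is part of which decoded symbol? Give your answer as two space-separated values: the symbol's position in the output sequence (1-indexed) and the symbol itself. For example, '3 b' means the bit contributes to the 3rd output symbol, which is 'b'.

Answer: 6 b

Derivation:
Bit 0: prefix='1' -> emit 'd', reset
Bit 1: prefix='0' (no match yet)
Bit 2: prefix='00' -> emit 'b', reset
Bit 3: prefix='1' -> emit 'd', reset
Bit 4: prefix='0' (no match yet)
Bit 5: prefix='00' -> emit 'b', reset
Bit 6: prefix='1' -> emit 'd', reset
Bit 7: prefix='0' (no match yet)
Bit 8: prefix='00' -> emit 'b', reset
Bit 9: prefix='0' (no match yet)
Bit 10: prefix='01' -> emit 'h', reset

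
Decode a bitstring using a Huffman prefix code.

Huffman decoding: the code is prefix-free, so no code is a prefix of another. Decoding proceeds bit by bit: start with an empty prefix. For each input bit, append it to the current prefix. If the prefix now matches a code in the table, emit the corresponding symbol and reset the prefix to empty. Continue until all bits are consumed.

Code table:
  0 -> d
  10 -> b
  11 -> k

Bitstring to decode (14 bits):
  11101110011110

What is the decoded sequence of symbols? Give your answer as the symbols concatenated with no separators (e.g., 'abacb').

Bit 0: prefix='1' (no match yet)
Bit 1: prefix='11' -> emit 'k', reset
Bit 2: prefix='1' (no match yet)
Bit 3: prefix='10' -> emit 'b', reset
Bit 4: prefix='1' (no match yet)
Bit 5: prefix='11' -> emit 'k', reset
Bit 6: prefix='1' (no match yet)
Bit 7: prefix='10' -> emit 'b', reset
Bit 8: prefix='0' -> emit 'd', reset
Bit 9: prefix='1' (no match yet)
Bit 10: prefix='11' -> emit 'k', reset
Bit 11: prefix='1' (no match yet)
Bit 12: prefix='11' -> emit 'k', reset
Bit 13: prefix='0' -> emit 'd', reset

Answer: kbkbdkkd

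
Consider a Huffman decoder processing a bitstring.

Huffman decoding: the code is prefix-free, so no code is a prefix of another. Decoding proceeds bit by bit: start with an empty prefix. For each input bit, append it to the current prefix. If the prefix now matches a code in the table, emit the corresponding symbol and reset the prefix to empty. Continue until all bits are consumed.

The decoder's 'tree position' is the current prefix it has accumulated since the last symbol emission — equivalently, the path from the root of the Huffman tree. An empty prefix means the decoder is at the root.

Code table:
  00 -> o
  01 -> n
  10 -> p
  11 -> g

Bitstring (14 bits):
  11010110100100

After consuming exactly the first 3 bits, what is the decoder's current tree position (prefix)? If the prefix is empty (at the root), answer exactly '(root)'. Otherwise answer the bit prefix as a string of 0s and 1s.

Answer: 0

Derivation:
Bit 0: prefix='1' (no match yet)
Bit 1: prefix='11' -> emit 'g', reset
Bit 2: prefix='0' (no match yet)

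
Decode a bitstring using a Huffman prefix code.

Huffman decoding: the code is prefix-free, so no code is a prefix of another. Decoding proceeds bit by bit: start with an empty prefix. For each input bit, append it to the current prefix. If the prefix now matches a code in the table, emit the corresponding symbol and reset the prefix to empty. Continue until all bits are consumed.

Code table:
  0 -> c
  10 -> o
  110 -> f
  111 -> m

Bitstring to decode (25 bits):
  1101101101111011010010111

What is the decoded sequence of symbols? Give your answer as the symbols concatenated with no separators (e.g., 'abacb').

Answer: fffmofocom

Derivation:
Bit 0: prefix='1' (no match yet)
Bit 1: prefix='11' (no match yet)
Bit 2: prefix='110' -> emit 'f', reset
Bit 3: prefix='1' (no match yet)
Bit 4: prefix='11' (no match yet)
Bit 5: prefix='110' -> emit 'f', reset
Bit 6: prefix='1' (no match yet)
Bit 7: prefix='11' (no match yet)
Bit 8: prefix='110' -> emit 'f', reset
Bit 9: prefix='1' (no match yet)
Bit 10: prefix='11' (no match yet)
Bit 11: prefix='111' -> emit 'm', reset
Bit 12: prefix='1' (no match yet)
Bit 13: prefix='10' -> emit 'o', reset
Bit 14: prefix='1' (no match yet)
Bit 15: prefix='11' (no match yet)
Bit 16: prefix='110' -> emit 'f', reset
Bit 17: prefix='1' (no match yet)
Bit 18: prefix='10' -> emit 'o', reset
Bit 19: prefix='0' -> emit 'c', reset
Bit 20: prefix='1' (no match yet)
Bit 21: prefix='10' -> emit 'o', reset
Bit 22: prefix='1' (no match yet)
Bit 23: prefix='11' (no match yet)
Bit 24: prefix='111' -> emit 'm', reset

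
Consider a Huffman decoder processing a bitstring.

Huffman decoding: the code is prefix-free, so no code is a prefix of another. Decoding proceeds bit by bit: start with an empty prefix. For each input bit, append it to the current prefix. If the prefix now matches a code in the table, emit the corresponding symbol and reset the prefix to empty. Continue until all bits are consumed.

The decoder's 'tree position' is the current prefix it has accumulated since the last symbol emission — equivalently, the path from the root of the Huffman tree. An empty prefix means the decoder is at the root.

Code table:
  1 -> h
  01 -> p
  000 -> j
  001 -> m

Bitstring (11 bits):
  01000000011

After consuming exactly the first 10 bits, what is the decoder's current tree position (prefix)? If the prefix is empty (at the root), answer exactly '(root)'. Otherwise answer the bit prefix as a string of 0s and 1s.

Bit 0: prefix='0' (no match yet)
Bit 1: prefix='01' -> emit 'p', reset
Bit 2: prefix='0' (no match yet)
Bit 3: prefix='00' (no match yet)
Bit 4: prefix='000' -> emit 'j', reset
Bit 5: prefix='0' (no match yet)
Bit 6: prefix='00' (no match yet)
Bit 7: prefix='000' -> emit 'j', reset
Bit 8: prefix='0' (no match yet)
Bit 9: prefix='01' -> emit 'p', reset

Answer: (root)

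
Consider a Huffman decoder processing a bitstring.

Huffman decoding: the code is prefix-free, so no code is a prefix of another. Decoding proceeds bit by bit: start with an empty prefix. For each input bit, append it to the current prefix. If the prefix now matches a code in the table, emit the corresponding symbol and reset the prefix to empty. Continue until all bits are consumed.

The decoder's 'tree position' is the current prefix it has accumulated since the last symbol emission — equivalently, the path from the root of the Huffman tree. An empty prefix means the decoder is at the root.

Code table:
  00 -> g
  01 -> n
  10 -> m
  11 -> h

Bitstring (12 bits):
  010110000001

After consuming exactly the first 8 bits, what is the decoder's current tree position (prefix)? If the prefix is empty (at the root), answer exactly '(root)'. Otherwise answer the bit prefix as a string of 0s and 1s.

Bit 0: prefix='0' (no match yet)
Bit 1: prefix='01' -> emit 'n', reset
Bit 2: prefix='0' (no match yet)
Bit 3: prefix='01' -> emit 'n', reset
Bit 4: prefix='1' (no match yet)
Bit 5: prefix='10' -> emit 'm', reset
Bit 6: prefix='0' (no match yet)
Bit 7: prefix='00' -> emit 'g', reset

Answer: (root)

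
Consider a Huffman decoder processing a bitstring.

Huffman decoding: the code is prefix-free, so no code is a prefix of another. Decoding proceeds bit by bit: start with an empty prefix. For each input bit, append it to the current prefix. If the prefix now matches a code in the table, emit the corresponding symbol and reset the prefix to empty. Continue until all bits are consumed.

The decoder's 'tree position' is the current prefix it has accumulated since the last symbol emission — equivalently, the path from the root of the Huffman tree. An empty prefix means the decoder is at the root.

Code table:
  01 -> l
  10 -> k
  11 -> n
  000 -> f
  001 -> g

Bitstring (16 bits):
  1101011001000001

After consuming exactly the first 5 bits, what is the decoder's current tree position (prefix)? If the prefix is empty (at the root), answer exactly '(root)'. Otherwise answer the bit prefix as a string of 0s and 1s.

Bit 0: prefix='1' (no match yet)
Bit 1: prefix='11' -> emit 'n', reset
Bit 2: prefix='0' (no match yet)
Bit 3: prefix='01' -> emit 'l', reset
Bit 4: prefix='0' (no match yet)

Answer: 0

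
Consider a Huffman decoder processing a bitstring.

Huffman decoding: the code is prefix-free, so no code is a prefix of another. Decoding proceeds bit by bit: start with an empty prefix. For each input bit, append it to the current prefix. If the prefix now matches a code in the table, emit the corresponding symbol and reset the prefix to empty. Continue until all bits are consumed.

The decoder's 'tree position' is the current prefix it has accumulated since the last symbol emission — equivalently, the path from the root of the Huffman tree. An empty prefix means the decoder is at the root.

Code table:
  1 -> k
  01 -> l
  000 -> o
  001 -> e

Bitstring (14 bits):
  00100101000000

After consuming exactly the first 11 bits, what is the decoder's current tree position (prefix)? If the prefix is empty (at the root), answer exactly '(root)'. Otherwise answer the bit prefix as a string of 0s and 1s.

Bit 0: prefix='0' (no match yet)
Bit 1: prefix='00' (no match yet)
Bit 2: prefix='001' -> emit 'e', reset
Bit 3: prefix='0' (no match yet)
Bit 4: prefix='00' (no match yet)
Bit 5: prefix='001' -> emit 'e', reset
Bit 6: prefix='0' (no match yet)
Bit 7: prefix='01' -> emit 'l', reset
Bit 8: prefix='0' (no match yet)
Bit 9: prefix='00' (no match yet)
Bit 10: prefix='000' -> emit 'o', reset

Answer: (root)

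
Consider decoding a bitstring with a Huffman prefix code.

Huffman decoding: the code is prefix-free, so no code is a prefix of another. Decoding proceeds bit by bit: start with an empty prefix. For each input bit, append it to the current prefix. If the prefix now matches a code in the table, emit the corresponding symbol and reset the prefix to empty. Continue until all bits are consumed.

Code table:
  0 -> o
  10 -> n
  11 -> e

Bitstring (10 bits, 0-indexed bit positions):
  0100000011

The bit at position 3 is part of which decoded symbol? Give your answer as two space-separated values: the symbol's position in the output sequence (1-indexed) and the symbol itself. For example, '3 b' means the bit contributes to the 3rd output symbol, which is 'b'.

Bit 0: prefix='0' -> emit 'o', reset
Bit 1: prefix='1' (no match yet)
Bit 2: prefix='10' -> emit 'n', reset
Bit 3: prefix='0' -> emit 'o', reset
Bit 4: prefix='0' -> emit 'o', reset
Bit 5: prefix='0' -> emit 'o', reset
Bit 6: prefix='0' -> emit 'o', reset
Bit 7: prefix='0' -> emit 'o', reset

Answer: 3 o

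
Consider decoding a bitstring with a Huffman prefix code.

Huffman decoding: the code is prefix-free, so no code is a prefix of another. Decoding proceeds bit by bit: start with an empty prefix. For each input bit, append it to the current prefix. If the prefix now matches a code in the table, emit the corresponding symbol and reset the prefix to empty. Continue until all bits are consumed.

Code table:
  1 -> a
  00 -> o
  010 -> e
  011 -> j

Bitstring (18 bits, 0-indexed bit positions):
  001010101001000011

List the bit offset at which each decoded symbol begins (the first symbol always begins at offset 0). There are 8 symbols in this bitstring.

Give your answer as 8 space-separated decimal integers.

Bit 0: prefix='0' (no match yet)
Bit 1: prefix='00' -> emit 'o', reset
Bit 2: prefix='1' -> emit 'a', reset
Bit 3: prefix='0' (no match yet)
Bit 4: prefix='01' (no match yet)
Bit 5: prefix='010' -> emit 'e', reset
Bit 6: prefix='1' -> emit 'a', reset
Bit 7: prefix='0' (no match yet)
Bit 8: prefix='01' (no match yet)
Bit 9: prefix='010' -> emit 'e', reset
Bit 10: prefix='0' (no match yet)
Bit 11: prefix='01' (no match yet)
Bit 12: prefix='010' -> emit 'e', reset
Bit 13: prefix='0' (no match yet)
Bit 14: prefix='00' -> emit 'o', reset
Bit 15: prefix='0' (no match yet)
Bit 16: prefix='01' (no match yet)
Bit 17: prefix='011' -> emit 'j', reset

Answer: 0 2 3 6 7 10 13 15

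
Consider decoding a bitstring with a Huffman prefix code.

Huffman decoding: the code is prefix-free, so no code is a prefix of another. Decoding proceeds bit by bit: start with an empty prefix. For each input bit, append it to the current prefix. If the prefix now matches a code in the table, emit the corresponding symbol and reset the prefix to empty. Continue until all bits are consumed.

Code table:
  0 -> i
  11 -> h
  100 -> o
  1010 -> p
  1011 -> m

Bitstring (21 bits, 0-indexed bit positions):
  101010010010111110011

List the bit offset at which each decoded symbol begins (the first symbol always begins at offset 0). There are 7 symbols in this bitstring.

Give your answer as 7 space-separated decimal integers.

Answer: 0 4 7 10 14 16 19

Derivation:
Bit 0: prefix='1' (no match yet)
Bit 1: prefix='10' (no match yet)
Bit 2: prefix='101' (no match yet)
Bit 3: prefix='1010' -> emit 'p', reset
Bit 4: prefix='1' (no match yet)
Bit 5: prefix='10' (no match yet)
Bit 6: prefix='100' -> emit 'o', reset
Bit 7: prefix='1' (no match yet)
Bit 8: prefix='10' (no match yet)
Bit 9: prefix='100' -> emit 'o', reset
Bit 10: prefix='1' (no match yet)
Bit 11: prefix='10' (no match yet)
Bit 12: prefix='101' (no match yet)
Bit 13: prefix='1011' -> emit 'm', reset
Bit 14: prefix='1' (no match yet)
Bit 15: prefix='11' -> emit 'h', reset
Bit 16: prefix='1' (no match yet)
Bit 17: prefix='10' (no match yet)
Bit 18: prefix='100' -> emit 'o', reset
Bit 19: prefix='1' (no match yet)
Bit 20: prefix='11' -> emit 'h', reset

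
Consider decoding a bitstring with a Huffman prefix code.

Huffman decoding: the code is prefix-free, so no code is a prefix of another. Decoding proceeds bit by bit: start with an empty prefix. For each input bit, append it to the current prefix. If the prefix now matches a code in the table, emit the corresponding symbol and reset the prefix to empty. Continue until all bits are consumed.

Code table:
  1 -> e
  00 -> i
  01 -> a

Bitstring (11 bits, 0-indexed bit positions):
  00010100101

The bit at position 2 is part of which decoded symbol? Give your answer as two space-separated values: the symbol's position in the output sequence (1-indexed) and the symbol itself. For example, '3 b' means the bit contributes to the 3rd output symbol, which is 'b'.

Bit 0: prefix='0' (no match yet)
Bit 1: prefix='00' -> emit 'i', reset
Bit 2: prefix='0' (no match yet)
Bit 3: prefix='01' -> emit 'a', reset
Bit 4: prefix='0' (no match yet)
Bit 5: prefix='01' -> emit 'a', reset
Bit 6: prefix='0' (no match yet)

Answer: 2 a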